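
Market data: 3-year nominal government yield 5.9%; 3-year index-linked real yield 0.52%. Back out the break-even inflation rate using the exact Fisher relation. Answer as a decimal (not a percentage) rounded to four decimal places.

(1 + π) = (1 + i)/(1 + r) = 1.05900 / 1.00520 = 1.053522
Break-even inflation = 1.053522 − 1 → 0.0535.

0.0535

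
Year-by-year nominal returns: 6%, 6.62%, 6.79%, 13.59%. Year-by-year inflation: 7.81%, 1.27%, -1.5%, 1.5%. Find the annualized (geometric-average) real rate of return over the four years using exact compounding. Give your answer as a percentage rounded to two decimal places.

5.86%

Nominal growth factor = 1.0600 × 1.0662 × 1.0679 × 1.1359 = 1.37092984
Price-level growth factor = 1.0781 × 1.0127 × 0.9850 × 1.0150 = 1.09154622
Real growth factor = 1.37092984 / 1.09154622 = 1.25595217
Annualized real rate = 1.25595217^(1/4) − 1 = 5.8628% → 5.86%.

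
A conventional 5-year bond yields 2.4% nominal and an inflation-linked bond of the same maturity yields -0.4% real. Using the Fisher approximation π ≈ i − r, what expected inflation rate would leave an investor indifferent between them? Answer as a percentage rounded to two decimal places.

π ≈ i − r = 2.4% − (-0.4%) → 2.80%.

2.80%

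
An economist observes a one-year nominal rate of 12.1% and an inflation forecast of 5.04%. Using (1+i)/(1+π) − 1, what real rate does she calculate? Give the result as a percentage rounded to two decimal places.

6.72%

By the Fisher relation, 1 + r = (1 + i)/(1 + π).
1 + r = 1.12100 / 1.05040 = 1.067212
r = 1.067212 − 1 = 6.7212%, i.e. 6.72%.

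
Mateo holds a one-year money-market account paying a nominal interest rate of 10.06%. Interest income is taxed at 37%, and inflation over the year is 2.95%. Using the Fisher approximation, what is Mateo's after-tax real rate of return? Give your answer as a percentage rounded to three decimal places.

After-tax nominal return = 10.06% × (1 − 0.37) = 6.3378%.
r ≈ 6.3378% − 2.95% → 3.388%.

3.388%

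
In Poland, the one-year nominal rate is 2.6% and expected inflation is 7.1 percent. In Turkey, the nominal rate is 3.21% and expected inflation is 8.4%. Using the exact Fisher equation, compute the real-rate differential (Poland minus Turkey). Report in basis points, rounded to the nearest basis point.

59 basis points

Poland: (1 + 0.0260)/(1 + 0.0710) − 1 = -4.2017%
Turkey: (1 + 0.0321)/(1 + 0.0840) − 1 = -4.7878%
Differential = -4.2017% − (-4.7878%) = 0.5861% → 59 basis points.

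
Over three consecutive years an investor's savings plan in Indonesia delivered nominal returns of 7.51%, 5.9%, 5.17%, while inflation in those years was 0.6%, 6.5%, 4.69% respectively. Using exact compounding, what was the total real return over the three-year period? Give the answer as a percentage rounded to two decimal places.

Nominal growth factor = 1.0751 × 1.0590 × 1.0517 = 1.197393
Price-level growth factor = 1.0060 × 1.0650 × 1.0469 = 1.121638
Real growth factor = 1.197393 / 1.121638 = 1.067539
Total real return = 1.067539 − 1 → 6.75%.

6.75%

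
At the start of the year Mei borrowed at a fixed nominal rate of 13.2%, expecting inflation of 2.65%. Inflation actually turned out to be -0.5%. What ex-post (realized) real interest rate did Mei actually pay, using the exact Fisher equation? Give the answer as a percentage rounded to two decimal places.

13.77%

Ex-post: (1 + 0.1320)/(1 − 0.0050) − 1 = 13.7688%
So the realized real rate is 13.77%.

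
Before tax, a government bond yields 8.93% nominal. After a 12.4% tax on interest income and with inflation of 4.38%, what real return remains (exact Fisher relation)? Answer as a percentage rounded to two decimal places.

After-tax nominal return = 8.93% × (1 − 0.124) = 7.82268%.
1 + r = 1.0782268 / 1.04380 = 1.032982
After-tax real rate = 1.032982 − 1 → 3.30%.

3.30%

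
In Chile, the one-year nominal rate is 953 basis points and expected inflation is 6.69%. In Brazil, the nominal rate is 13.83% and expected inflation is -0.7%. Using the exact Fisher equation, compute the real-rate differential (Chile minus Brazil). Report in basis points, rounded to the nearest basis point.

-1197 basis points

Chile: (1 + 0.0953)/(1 + 0.0669) − 1 = 2.6619%
Brazil: (1 + 0.1383)/(1 − 0.0070) − 1 = 14.6324%
Differential = 2.6619% − 14.6324% = -11.9705% → -1197 basis points.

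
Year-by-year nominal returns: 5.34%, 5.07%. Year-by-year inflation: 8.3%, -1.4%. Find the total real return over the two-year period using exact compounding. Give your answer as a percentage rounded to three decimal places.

3.649%

Nominal growth factor = 1.0534 × 1.0507 = 1.106807
Price-level growth factor = 1.0830 × 0.9860 = 1.067838
Real growth factor = 1.106807 / 1.067838 = 1.036494
Total real return = 1.036494 − 1 → 3.649%.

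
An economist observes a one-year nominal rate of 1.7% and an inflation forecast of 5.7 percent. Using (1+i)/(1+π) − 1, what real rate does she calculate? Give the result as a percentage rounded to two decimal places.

By the Fisher identity, 1 + r = (1 + i)/(1 + π).
1 + r = 1.01700 / 1.05700 = 0.962157
r = 0.962157 − 1 = -3.7843%, i.e. -3.78%.

-3.78%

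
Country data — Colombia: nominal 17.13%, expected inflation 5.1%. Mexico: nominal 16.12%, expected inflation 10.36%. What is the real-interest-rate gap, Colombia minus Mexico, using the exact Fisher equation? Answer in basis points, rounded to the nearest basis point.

623 basis points

Colombia: (1 + 0.1713)/(1 + 0.0510) − 1 = 11.4462%
Mexico: (1 + 0.1612)/(1 + 0.1036) − 1 = 5.2193%
Differential = 11.4462% − 5.2193% = 6.2270% → 623 basis points.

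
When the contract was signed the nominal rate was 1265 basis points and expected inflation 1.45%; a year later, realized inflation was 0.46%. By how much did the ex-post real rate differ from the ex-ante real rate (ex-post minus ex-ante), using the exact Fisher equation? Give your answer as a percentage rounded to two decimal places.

1.09%

Ex-ante: (1 + 0.1265)/(1 + 0.0145) − 1 = 11.0399%
Ex-post: (1 + 0.1265)/(1 + 0.0046) − 1 = 12.1342%
Difference (ex-post − ex-ante) = 1.0943% → 1.09%.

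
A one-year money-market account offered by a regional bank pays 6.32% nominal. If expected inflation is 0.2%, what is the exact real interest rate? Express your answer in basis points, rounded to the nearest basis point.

611 basis points

By the Fisher equation, 1 + r = (1 + i)/(1 + π).
1 + r = 1.06320 / 1.00200 = 1.061078
r = 1.061078 − 1 = 6.1078%, i.e. 611 basis points.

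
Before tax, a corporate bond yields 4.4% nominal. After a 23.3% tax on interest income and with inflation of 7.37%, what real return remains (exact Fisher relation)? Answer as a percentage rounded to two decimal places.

-3.72%

After-tax nominal return = 4.4% × (1 − 0.233) = 3.3748%.
1 + r = 1.033748 / 1.07370 = 0.962790
After-tax real rate = 0.962790 − 1 → -3.72%.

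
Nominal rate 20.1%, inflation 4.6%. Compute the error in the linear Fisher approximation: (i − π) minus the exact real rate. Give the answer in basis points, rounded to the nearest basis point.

68 basis points

Approximate: r ≈ 20.100% − 4.600% = 15.5000%
Exact: (1 + 0.2010)/(1 + 0.0460) − 1 = 14.8184%
Error = 15.5000% − 14.8184% = 0.6816% → 68 basis points.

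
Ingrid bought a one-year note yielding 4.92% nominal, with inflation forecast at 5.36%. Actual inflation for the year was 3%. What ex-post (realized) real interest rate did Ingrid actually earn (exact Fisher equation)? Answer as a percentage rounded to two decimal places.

Ex-post: (1 + 0.0492)/(1 + 0.0300) − 1 = 1.8641%
So the realized real rate is 1.86%.

1.86%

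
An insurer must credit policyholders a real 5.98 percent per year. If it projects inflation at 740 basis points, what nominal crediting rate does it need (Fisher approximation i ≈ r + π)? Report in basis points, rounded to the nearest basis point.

1338 basis points

i ≈ r + π = 5.98% + 7.4% = 1338 basis points.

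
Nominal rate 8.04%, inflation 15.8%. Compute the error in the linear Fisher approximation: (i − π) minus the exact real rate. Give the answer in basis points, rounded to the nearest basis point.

Approximate: r ≈ 8.040% − 15.800% = -7.7600%
Exact: (1 + 0.0804)/(1 + 0.1580) − 1 = -6.7012%
Error = -7.7600% − (-6.7012%) = -1.0588% → -106 basis points.

-106 basis points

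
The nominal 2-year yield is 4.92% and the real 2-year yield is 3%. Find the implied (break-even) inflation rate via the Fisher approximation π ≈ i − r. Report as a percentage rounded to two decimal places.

1.92%

π ≈ i − r = 4.92% − 3% → 1.92%.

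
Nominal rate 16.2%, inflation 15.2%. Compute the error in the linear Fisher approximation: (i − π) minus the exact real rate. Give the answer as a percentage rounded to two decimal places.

0.13%

Approximate: r ≈ 16.200% − 15.200% = 1.0000%
Exact: (1 + 0.1620)/(1 + 0.1520) − 1 = 0.8681%
Error = 1.0000% − 0.8681% = 0.1319% → 0.13%.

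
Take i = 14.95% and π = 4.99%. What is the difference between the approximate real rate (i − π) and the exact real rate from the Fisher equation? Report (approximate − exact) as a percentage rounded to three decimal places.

0.473%

Approximate: r ≈ 14.950% − 4.990% = 9.9600%
Exact: (1 + 0.1495)/(1 + 0.0499) − 1 = 9.4866%
Error = 9.9600% − 9.4866% = 0.4734% → 0.473%.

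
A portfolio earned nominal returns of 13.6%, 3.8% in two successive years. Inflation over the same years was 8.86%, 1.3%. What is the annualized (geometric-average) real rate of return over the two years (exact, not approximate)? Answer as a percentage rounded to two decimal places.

3.41%

Nominal growth factor = 1.1360 × 1.0380 = 1.17916800
Price-level growth factor = 1.0886 × 1.0130 = 1.10275180
Real growth factor = 1.17916800 / 1.10275180 = 1.06929592
Annualized real rate = 1.06929592^(1/2) − 1 = 3.4068% → 3.41%.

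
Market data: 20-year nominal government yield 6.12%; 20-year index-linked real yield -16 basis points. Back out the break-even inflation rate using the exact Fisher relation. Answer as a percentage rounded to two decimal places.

(1 + π) = (1 + i)/(1 + r) = 1.06120 / 0.99840 = 1.062901
Break-even inflation = 1.062901 − 1 → 6.29%.

6.29%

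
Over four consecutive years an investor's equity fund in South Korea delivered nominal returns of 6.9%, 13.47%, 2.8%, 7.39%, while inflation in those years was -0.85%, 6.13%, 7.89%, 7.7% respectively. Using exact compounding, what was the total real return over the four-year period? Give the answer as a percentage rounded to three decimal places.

Nominal growth factor = 1.0690 × 1.1347 × 1.0280 × 1.0739 = 1.339108
Price-level growth factor = 0.9915 × 1.0613 × 1.0789 × 1.0770 = 1.222722
Real growth factor = 1.339108 / 1.222722 = 1.095186
Total real return = 1.095186 − 1 → 9.519%.

9.519%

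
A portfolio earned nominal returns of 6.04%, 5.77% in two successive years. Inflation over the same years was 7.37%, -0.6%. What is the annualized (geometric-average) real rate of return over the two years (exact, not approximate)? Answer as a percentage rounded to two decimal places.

Nominal growth factor = 1.0604 × 1.0577 = 1.12158508
Price-level growth factor = 1.0737 × 0.9940 = 1.06725780
Real growth factor = 1.12158508 / 1.06725780 = 1.05090361
Annualized real rate = 1.05090361^(1/2) − 1 = 2.5136% → 2.51%.

2.51%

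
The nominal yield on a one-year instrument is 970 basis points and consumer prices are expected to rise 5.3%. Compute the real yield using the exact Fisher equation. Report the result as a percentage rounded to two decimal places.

1 + r = 1.09700 / 1.05300 = 1.041785
r = 1.041785 − 1 = 4.1785%, i.e. 4.18%.

4.18%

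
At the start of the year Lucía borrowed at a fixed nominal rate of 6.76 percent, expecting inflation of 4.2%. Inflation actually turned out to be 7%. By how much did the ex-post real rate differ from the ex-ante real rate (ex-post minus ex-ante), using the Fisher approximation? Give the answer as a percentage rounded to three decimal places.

-2.800%

Ex-ante: 6.76% − 4.2% = 2.560%
Ex-post: 6.76% − 7% = -0.240%
Difference (ex-post − ex-ante) = -2.8000% → -2.800%.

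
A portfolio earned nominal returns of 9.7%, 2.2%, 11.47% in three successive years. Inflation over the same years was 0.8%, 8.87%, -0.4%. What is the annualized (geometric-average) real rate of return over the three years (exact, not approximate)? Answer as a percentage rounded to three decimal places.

4.567%

Nominal growth factor = 1.0970 × 1.0220 × 1.1147 = 1.24972807
Price-level growth factor = 1.0080 × 1.0887 × 0.9960 = 1.09301996
Real growth factor = 1.24972807 / 1.09301996 = 1.14337168
Annualized real rate = 1.14337168^(1/3) − 1 = 4.5673% → 4.567%.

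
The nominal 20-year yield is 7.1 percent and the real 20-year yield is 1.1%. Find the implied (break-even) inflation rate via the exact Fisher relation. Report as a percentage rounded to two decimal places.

(1 + π) = (1 + i)/(1 + r) = 1.07100 / 1.01100 = 1.059347
Break-even inflation = 1.059347 − 1 → 5.93%.

5.93%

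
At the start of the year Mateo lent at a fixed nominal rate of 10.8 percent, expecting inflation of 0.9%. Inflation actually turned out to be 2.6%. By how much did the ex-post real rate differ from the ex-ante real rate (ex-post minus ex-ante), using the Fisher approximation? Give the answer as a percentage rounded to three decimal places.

-1.700%

Ex-ante: 10.8% − 0.9% = 9.900%
Ex-post: 10.8% − 2.6% = 8.200%
Difference (ex-post − ex-ante) = -1.7000% → -1.700%.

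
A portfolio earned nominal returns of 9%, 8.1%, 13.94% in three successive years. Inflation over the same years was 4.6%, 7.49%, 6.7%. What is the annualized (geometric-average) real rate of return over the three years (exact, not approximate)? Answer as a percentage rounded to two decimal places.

3.82%

Nominal growth factor = 1.0900 × 1.0810 × 1.1394 = 1.34254363
Price-level growth factor = 1.0460 × 1.0749 × 1.0670 = 1.19967654
Real growth factor = 1.34254363 / 1.19967654 = 1.11908800
Annualized real rate = 1.11908800^(1/3) − 1 = 3.8217% → 3.82%.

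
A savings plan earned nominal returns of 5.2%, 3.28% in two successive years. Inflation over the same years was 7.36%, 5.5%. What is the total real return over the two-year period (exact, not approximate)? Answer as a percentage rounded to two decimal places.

-4.07%

Nominal growth factor = 1.0520 × 1.0328 = 1.086506
Price-level growth factor = 1.0736 × 1.0550 = 1.132648
Real growth factor = 1.086506 / 1.132648 = 0.959261
Total real return = 0.959261 − 1 → -4.07%.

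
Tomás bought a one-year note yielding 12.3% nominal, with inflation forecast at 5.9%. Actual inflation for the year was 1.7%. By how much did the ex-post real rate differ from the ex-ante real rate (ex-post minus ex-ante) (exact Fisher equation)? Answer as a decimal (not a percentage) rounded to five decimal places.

0.04379

Ex-ante: (1 + 0.1230)/(1 + 0.0590) − 1 = 6.0434%
Ex-post: (1 + 0.1230)/(1 + 0.0170) − 1 = 10.4228%
Difference (ex-post − ex-ante) = 4.3794% → 0.04379.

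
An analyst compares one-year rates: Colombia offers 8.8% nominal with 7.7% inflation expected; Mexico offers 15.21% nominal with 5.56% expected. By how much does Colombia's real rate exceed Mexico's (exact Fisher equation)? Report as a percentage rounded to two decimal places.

Colombia: (1 + 0.0880)/(1 + 0.0770) − 1 = 1.0214%
Mexico: (1 + 0.1521)/(1 + 0.0556) − 1 = 9.1417%
Differential = 1.0214% − 9.1417% = -8.1204% → -8.12%.

-8.12%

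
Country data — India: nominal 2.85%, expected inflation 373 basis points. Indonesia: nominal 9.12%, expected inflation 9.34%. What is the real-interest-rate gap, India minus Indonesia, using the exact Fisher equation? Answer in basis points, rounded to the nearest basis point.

India: (1 + 0.0285)/(1 + 0.0373) − 1 = -0.8484%
Indonesia: (1 + 0.0912)/(1 + 0.0934) − 1 = -0.2012%
Differential = -0.8484% − (-0.2012%) = -0.6471% → -65 basis points.

-65 basis points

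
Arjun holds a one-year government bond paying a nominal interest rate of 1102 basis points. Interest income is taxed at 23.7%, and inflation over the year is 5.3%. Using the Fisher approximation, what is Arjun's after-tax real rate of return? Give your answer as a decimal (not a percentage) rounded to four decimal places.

0.0311

After-tax nominal return = 11.02% × (1 − 0.237) = 8.40826%.
r ≈ 8.40826% − 5.3% → 0.0311.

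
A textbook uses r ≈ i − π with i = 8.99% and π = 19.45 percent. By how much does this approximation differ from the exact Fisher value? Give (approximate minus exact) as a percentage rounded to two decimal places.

Approximate: r ≈ 8.990% − 19.450% = -10.4600%
Exact: (1 + 0.0899)/(1 + 0.1945) − 1 = -8.7568%
Error = -10.4600% − (-8.7568%) = -1.7032% → -1.70%.

-1.70%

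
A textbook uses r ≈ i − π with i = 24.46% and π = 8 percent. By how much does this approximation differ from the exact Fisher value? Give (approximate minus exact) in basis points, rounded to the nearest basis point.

122 basis points

Approximate: r ≈ 24.460% − 8.000% = 16.4600%
Exact: (1 + 0.2446)/(1 + 0.0800) − 1 = 15.2407%
Error = 16.4600% − 15.2407% = 1.2193% → 122 basis points.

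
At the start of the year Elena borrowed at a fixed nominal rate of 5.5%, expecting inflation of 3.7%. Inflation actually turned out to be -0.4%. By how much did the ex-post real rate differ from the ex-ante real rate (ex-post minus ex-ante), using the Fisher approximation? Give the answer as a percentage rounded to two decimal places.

4.10%

Ex-ante: 5.5% − 3.7% = 1.800%
Ex-post: 5.5% − (-0.4%) = 5.900%
Difference (ex-post − ex-ante) = 4.1000% → 4.10%.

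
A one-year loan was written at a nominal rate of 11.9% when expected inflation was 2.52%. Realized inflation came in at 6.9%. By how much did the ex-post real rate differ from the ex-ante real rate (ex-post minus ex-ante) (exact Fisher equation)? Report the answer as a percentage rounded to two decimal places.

-4.47%

Ex-ante: (1 + 0.1190)/(1 + 0.0252) − 1 = 9.1494%
Ex-post: (1 + 0.1190)/(1 + 0.0690) − 1 = 4.6773%
Difference (ex-post − ex-ante) = -4.4722% → -4.47%.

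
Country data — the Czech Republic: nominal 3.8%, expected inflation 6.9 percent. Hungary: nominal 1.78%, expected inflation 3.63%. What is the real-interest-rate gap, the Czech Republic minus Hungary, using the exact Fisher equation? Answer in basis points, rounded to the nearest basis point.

-111 basis points

The Czech Republic: (1 + 0.0380)/(1 + 0.0690) − 1 = -2.8999%
Hungary: (1 + 0.0178)/(1 + 0.0363) − 1 = -1.7852%
Differential = -2.8999% − (-1.7852%) = -1.1147% → -111 basis points.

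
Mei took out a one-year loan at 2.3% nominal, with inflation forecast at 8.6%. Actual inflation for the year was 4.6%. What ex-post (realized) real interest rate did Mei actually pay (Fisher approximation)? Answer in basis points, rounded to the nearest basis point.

-230 basis points

Ex-post: 2.3% − 4.6% = -2.300%
So the realized real rate is -230 basis points.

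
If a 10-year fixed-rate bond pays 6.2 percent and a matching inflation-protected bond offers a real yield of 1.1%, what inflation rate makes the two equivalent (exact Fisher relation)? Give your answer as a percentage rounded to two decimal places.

5.04%

(1 + π) = (1 + i)/(1 + r) = 1.06200 / 1.01100 = 1.050445
Break-even inflation = 1.050445 − 1 → 5.04%.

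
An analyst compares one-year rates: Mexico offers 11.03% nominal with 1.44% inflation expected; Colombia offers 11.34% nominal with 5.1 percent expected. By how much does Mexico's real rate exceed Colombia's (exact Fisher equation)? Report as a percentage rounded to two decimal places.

3.52%

Mexico: (1 + 0.1103)/(1 + 0.0144) − 1 = 9.4539%
Colombia: (1 + 0.1134)/(1 + 0.0510) − 1 = 5.9372%
Differential = 9.4539% − 5.9372% = 3.5167% → 3.52%.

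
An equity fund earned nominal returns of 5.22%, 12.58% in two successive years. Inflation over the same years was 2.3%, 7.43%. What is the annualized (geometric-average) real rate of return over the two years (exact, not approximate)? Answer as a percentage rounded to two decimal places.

Nominal growth factor = 1.0522 × 1.1258 = 1.18456676
Price-level growth factor = 1.0230 × 1.0743 = 1.09900890
Real growth factor = 1.18456676 / 1.09900890 = 1.07785002
Annualized real rate = 1.07785002^(1/2) − 1 = 3.8196% → 3.82%.

3.82%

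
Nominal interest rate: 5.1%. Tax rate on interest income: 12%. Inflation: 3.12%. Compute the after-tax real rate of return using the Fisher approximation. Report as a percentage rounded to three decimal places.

After-tax nominal return = 5.1% × (1 − 0.12) = 4.4880%.
r ≈ 4.4880% − 3.12% → 1.368%.

1.368%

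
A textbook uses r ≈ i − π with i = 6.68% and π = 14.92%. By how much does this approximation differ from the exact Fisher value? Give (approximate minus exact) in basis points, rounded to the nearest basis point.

-107 basis points

Approximate: r ≈ 6.680% − 14.920% = -8.2400%
Exact: (1 + 0.0668)/(1 + 0.1492) − 1 = -7.1702%
Error = -8.2400% − (-7.1702%) = -1.0698% → -107 basis points.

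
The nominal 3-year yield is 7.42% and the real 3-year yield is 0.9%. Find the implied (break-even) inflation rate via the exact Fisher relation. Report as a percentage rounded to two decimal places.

(1 + π) = (1 + i)/(1 + r) = 1.07420 / 1.00900 = 1.064618
Break-even inflation = 1.064618 − 1 → 6.46%.

6.46%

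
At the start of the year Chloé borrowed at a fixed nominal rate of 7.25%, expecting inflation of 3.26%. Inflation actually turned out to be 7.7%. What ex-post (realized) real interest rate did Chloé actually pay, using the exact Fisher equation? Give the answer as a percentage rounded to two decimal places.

-0.42%

Ex-post: (1 + 0.0725)/(1 + 0.0770) − 1 = -0.4178%
So the realized real rate is -0.42%.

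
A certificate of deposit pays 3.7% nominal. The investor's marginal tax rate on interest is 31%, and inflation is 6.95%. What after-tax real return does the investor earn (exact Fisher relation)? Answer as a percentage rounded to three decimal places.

After-tax nominal return = 3.7% × (1 − 0.31) = 2.5530%.
1 + r = 1.02553 / 1.06950 = 0.958887
After-tax real rate = 0.958887 − 1 → -4.111%.

-4.111%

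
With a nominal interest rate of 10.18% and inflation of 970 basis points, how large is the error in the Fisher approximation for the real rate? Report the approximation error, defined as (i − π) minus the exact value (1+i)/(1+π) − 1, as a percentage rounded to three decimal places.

0.042%

Approximate: r ≈ 10.180% − 9.700% = 0.4800%
Exact: (1 + 0.1018)/(1 + 0.0970) − 1 = 0.4376%
Error = 0.4800% − 0.4376% = 0.0424% → 0.042%.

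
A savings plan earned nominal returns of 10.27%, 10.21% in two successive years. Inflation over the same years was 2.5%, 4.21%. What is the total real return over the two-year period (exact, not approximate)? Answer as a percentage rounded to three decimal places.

13.775%

Compound the nominal returns: 1.1027 × 1.1021 = 1.2152857.
Compound inflation: 1.0250 × 1.0421 = 1.0681525.
Deflate: 1.2152857 / 1.0681525 = 1.1377455.
Total real return = 1.1377455 − 1 → 13.775%.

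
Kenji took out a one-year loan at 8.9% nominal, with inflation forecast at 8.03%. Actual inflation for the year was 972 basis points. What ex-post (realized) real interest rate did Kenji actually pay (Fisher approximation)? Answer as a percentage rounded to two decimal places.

Ex-post: 8.9% − 9.72% = -0.820%
So the realized real rate is -0.82%.

-0.82%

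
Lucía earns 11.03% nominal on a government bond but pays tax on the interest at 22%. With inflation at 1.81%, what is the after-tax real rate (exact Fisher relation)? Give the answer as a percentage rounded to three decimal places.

6.673%

After-tax nominal return = 11.03% × (1 − 0.22) = 8.6034%.
1 + r = 1.086034 / 1.01810 = 1.066726
After-tax real rate = 1.066726 − 1 → 6.673%.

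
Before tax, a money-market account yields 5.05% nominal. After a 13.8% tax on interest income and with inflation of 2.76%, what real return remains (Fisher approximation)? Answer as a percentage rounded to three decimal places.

After-tax nominal return = 5.05% × (1 − 0.138) = 4.3531%.
r ≈ 4.3531% − 2.76% → 1.593%.

1.593%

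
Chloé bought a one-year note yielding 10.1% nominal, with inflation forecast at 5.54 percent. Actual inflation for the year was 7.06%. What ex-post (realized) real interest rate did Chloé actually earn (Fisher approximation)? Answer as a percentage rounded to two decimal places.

Ex-post: 10.1% − 7.06% = 3.040%
So the realized real rate is 3.04%.

3.04%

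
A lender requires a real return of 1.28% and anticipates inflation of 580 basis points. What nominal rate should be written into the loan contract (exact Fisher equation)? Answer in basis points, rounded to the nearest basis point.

715 basis points

(1 + i) = (1 + r)(1 + π) = 1.01280 × 1.05800 = 1.0715424
i = 1.0715424 − 1, so the required nominal rate is 715 basis points.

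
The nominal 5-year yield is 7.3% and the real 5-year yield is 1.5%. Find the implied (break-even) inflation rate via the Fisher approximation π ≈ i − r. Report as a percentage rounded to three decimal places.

π ≈ i − r = 7.3% − 1.5% → 5.800%.

5.800%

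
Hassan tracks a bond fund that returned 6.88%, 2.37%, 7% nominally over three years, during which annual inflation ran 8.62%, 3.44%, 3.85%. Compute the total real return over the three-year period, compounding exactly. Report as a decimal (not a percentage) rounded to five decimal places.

0.00334

Nominal growth factor = 1.0688 × 1.0237 × 1.0700 = 1.170720
Price-level growth factor = 1.0862 × 1.0344 × 1.0385 = 1.166823
Real growth factor = 1.170720 / 1.166823 = 1.003340
Total real return = 1.003340 − 1 → 0.00334.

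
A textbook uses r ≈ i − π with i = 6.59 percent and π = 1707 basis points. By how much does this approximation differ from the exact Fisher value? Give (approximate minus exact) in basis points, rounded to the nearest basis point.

Approximate: r ≈ 6.590% − 17.070% = -10.4800%
Exact: (1 + 0.0659)/(1 + 0.1707) − 1 = -8.9519%
Error = -10.4800% − (-8.9519%) = -1.5281% → -153 basis points.

-153 basis points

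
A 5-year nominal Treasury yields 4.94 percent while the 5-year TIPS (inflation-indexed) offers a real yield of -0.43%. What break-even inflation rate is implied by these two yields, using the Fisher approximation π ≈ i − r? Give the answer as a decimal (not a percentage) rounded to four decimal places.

π ≈ i − r = 4.94% − (-0.43%) → 0.0537.

0.0537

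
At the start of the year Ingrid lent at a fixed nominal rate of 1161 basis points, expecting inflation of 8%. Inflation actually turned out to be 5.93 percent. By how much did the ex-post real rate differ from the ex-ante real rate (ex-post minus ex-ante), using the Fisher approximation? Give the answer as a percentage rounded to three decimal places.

2.070%

Ex-ante: 11.61% − 8% = 3.610%
Ex-post: 11.61% − 5.93% = 5.680%
Difference (ex-post − ex-ante) = 2.0700% → 2.070%.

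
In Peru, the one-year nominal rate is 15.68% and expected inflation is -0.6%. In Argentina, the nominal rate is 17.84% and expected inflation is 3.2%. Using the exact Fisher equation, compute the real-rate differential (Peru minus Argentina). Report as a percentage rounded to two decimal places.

2.19%

Peru: (1 + 0.1568)/(1 − 0.0060) − 1 = 16.3783%
Argentina: (1 + 0.1784)/(1 + 0.0320) − 1 = 14.1860%
Differential = 16.3783% − 14.1860% = 2.1922% → 2.19%.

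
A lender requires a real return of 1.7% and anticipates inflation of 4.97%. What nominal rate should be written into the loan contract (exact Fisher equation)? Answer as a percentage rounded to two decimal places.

6.75%

(1 + i) = (1 + r)(1 + π) = 1.01700 × 1.04970 = 1.0675449
i = 1.0675449 − 1, so the required nominal rate is 6.75%.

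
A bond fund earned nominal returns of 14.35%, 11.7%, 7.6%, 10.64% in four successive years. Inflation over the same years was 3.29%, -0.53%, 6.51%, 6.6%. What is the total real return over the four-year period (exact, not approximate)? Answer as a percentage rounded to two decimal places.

30.35%

Nominal growth factor = 1.1435 × 1.1170 × 1.0760 × 1.1064 = 1.520596
Price-level growth factor = 1.0329 × 0.9947 × 1.0651 × 1.0660 = 1.166536
Real growth factor = 1.520596 / 1.166536 = 1.303514
Total real return = 1.303514 − 1 → 30.35%.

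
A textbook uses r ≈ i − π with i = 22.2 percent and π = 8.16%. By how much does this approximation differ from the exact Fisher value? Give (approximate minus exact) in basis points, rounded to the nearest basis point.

Approximate: r ≈ 22.200% − 8.160% = 14.0400%
Exact: (1 + 0.2220)/(1 + 0.0816) − 1 = 12.9808%
Error = 14.0400% − 12.9808% = 1.0592% → 106 basis points.

106 basis points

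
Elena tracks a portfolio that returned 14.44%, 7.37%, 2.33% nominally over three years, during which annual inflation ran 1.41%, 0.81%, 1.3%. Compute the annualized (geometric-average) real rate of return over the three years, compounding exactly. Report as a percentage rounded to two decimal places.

Nominal growth factor = 1.1444 × 1.0737 × 1.0233 = 1.25737198
Price-level growth factor = 1.0141 × 1.0081 × 1.0130 = 1.03560429
Real growth factor = 1.25737198 / 1.03560429 = 1.21414326
Annualized real rate = 1.21414326^(1/3) − 1 = 6.6817% → 6.68%.

6.68%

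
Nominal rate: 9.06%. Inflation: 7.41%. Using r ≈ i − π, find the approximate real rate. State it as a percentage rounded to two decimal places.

1.65%

r ≈ i − π = 9.06% − 7.41% = 1.65%.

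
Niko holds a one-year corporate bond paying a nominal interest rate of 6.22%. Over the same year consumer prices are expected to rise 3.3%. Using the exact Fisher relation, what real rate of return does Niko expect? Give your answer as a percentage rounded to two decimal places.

By the Fisher relation, 1 + r = (1 + i)/(1 + π).
1 + r = 1.06220 / 1.03300 = 1.028267
r = 1.028267 − 1 = 2.8267%, i.e. 2.83%.

2.83%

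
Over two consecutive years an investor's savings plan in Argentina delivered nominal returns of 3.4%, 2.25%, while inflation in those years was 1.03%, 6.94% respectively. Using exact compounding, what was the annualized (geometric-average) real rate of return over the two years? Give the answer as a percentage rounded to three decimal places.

-1.077%

Compound the nominal returns: 1.0340 × 1.0225 = 1.05726500.
Compound inflation: 1.0103 × 1.0694 = 1.08041482.
Deflate: 1.05726500 / 1.08041482 = 0.97857321.
Annualized real rate = 0.97857321^(1/2) − 1 = -1.0771% → -1.077%.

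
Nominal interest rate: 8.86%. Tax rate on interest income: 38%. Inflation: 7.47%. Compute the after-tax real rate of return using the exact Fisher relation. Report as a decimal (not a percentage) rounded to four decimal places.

After-tax nominal return = 8.86% × (1 − 0.38) = 5.4932%.
1 + r = 1.054932 / 1.07470 = 0.981606
After-tax real rate = 0.981606 − 1 → -0.0184.

-0.0184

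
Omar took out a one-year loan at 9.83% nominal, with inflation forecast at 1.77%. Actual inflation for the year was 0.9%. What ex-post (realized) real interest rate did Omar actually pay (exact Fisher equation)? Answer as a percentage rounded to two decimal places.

8.85%

Ex-post: (1 + 0.0983)/(1 + 0.0090) − 1 = 8.8503%
So the realized real rate is 8.85%.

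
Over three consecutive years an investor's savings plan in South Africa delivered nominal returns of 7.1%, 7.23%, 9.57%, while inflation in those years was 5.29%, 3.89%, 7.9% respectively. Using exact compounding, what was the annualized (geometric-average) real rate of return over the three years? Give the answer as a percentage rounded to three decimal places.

Nominal growth factor = 1.0710 × 1.0723 × 1.0957 = 1.25833837
Price-level growth factor = 1.0529 × 1.0389 × 1.0790 = 1.18027258
Real growth factor = 1.25833837 / 1.18027258 = 1.06614217
Annualized real rate = 1.06614217^(1/3) − 1 = 2.1578% → 2.158%.

2.158%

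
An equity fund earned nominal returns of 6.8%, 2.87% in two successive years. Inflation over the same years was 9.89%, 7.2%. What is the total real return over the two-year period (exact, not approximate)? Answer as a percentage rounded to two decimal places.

Nominal growth factor = 1.0680 × 1.0287 = 1.098652
Price-level growth factor = 1.0989 × 1.0720 = 1.178021
Real growth factor = 1.098652 / 1.178021 = 0.932625
Total real return = 0.932625 − 1 → -6.74%.

-6.74%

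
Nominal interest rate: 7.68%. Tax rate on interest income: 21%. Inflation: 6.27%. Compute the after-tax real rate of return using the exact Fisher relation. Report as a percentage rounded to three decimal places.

After-tax nominal return = 7.68% × (1 − 0.21) = 6.0672%.
1 + r = 1.060672 / 1.06270 = 0.998092
After-tax real rate = 0.998092 − 1 → -0.191%.

-0.191%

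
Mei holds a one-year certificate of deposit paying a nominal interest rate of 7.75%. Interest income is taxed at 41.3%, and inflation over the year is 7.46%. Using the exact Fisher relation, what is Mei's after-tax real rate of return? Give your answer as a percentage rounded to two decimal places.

After-tax nominal return = 7.75% × (1 − 0.413) = 4.54925%.
1 + r = 1.0454925 / 1.07460 = 0.972913
After-tax real rate = 0.972913 − 1 → -2.71%.

-2.71%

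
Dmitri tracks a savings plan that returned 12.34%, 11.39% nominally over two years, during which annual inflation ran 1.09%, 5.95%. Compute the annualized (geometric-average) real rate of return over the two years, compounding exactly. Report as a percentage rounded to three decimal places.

8.090%

Compound the nominal returns: 1.1234 × 1.1139 = 1.25135526.
Compound inflation: 1.0109 × 1.0595 = 1.07104855.
Deflate: 1.25135526 / 1.07104855 = 1.16834597.
Annualized real rate = 1.16834597^(1/2) − 1 = 8.0901% → 8.090%.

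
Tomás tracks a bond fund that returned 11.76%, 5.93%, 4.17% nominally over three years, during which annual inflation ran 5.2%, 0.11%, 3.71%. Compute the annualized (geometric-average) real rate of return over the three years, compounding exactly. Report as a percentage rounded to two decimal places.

4.13%

Nominal growth factor = 1.1176 × 1.0593 × 1.0417 = 1.23324121
Price-level growth factor = 1.0520 × 1.0011 × 1.0371 = 1.09222933
Real growth factor = 1.23324121 / 1.09222933 = 1.12910465
Annualized real rate = 1.12910465^(1/3) − 1 = 4.1305% → 4.13%.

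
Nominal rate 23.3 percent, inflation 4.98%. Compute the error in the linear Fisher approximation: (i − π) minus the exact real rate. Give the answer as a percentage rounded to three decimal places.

0.869%

Approximate: r ≈ 23.300% − 4.980% = 18.3200%
Exact: (1 + 0.2330)/(1 + 0.0498) − 1 = 17.4509%
Error = 18.3200% − 17.4509% = 0.8691% → 0.869%.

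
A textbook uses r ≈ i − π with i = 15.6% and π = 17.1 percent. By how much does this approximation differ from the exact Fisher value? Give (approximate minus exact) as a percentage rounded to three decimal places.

Approximate: r ≈ 15.600% − 17.100% = -1.5000%
Exact: (1 + 0.1560)/(1 + 0.1710) − 1 = -1.2810%
Error = -1.5000% − (-1.2810%) = -0.2190% → -0.219%.

-0.219%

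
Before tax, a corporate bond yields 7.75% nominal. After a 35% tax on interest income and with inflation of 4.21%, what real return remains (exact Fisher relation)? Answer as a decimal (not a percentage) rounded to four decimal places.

After-tax nominal return = 7.75% × (1 − 0.35) = 5.0375%.
1 + r = 1.050375 / 1.04210 = 1.007941
After-tax real rate = 1.007941 − 1 → 0.0079.

0.0079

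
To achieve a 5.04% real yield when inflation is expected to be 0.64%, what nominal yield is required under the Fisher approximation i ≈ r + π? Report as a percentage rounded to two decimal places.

5.68%

i ≈ r + π = 5.04% + 0.64% = 5.68%.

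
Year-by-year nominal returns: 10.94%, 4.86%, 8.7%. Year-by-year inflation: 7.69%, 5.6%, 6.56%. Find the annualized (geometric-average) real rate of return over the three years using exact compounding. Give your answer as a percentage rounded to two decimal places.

Compound the nominal returns: 1.1094 × 1.0486 × 1.0870 = 1.26452541.
Compound inflation: 1.0769 × 1.0560 × 1.0656 = 1.21180714.
Deflate: 1.26452541 / 1.21180714 = 1.04350384.
Annualized real rate = 1.04350384^(1/3) − 1 = 1.4296% → 1.43%.

1.43%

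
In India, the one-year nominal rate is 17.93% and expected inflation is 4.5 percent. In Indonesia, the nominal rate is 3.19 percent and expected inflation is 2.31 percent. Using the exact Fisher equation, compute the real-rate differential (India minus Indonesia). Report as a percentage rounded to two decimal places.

11.99%

India: (1 + 0.1793)/(1 + 0.0450) − 1 = 12.8517%
Indonesia: (1 + 0.0319)/(1 + 0.0231) − 1 = 0.8601%
Differential = 12.8517% − 0.8601% = 11.9915% → 11.99%.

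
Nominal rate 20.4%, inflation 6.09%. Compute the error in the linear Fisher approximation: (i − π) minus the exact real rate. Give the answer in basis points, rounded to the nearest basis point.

Approximate: r ≈ 20.400% − 6.090% = 14.3100%
Exact: (1 + 0.2040)/(1 + 0.0609) − 1 = 13.4885%
Error = 14.3100% − 13.4885% = 0.8215% → 82 basis points.

82 basis points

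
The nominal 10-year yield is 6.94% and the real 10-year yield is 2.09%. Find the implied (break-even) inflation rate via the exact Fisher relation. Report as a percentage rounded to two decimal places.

(1 + π) = (1 + i)/(1 + r) = 1.06940 / 1.02090 = 1.047507
Break-even inflation = 1.047507 − 1 → 4.75%.

4.75%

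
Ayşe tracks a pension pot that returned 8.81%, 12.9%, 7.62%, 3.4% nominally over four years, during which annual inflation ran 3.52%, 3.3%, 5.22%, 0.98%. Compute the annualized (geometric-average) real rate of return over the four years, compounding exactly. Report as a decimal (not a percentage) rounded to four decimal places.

0.0473

Compound the nominal returns: 1.0881 × 1.1290 × 1.0762 × 1.0340 = 1.36702444.
Compound inflation: 1.0352 × 1.0330 × 1.0522 × 1.0098 = 1.13620906.
Deflate: 1.36702444 / 1.13620906 = 1.20314516.
Annualized real rate = 1.20314516^(1/4) − 1 = 4.7320% → 0.0473.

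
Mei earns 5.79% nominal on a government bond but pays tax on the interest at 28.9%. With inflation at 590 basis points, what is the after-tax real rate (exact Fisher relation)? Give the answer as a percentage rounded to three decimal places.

After-tax nominal return = 5.79% × (1 − 0.289) = 4.11669%.
1 + r = 1.0411669 / 1.05900 = 0.983160
After-tax real rate = 0.983160 − 1 → -1.684%.

-1.684%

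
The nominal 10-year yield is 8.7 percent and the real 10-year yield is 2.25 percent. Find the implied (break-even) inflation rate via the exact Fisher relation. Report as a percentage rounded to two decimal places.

6.31%

(1 + π) = (1 + i)/(1 + r) = 1.08700 / 1.02250 = 1.063081
Break-even inflation = 1.063081 − 1 → 6.31%.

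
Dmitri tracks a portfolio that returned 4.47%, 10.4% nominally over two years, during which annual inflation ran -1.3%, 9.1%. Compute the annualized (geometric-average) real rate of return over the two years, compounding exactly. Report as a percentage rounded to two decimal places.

Nominal growth factor = 1.0447 × 1.1040 = 1.15334880
Price-level growth factor = 0.9870 × 1.0910 = 1.07681700
Real growth factor = 1.15334880 / 1.07681700 = 1.07107224
Annualized real rate = 1.07107224^(1/2) − 1 = 3.4926% → 3.49%.

3.49%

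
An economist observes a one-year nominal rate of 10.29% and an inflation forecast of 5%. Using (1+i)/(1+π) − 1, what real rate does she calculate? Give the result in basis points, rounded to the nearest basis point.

1 + r = 1.10290 / 1.05000 = 1.050381
r = 1.050381 − 1 = 5.0381%, i.e. 504 basis points.

504 basis points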